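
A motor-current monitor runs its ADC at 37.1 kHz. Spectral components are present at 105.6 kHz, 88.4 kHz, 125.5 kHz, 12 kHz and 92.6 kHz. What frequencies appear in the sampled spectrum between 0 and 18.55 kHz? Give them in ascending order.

fs/2 = 18.55 kHz.
105.6 kHz mod fs = 31.4 kHz.
31.4 kHz > fs/2 = 18.55 kHz, folds to fs − 31.4 kHz = 5.7 kHz.
88.4 kHz mod fs = 14.2 kHz.
14.2 kHz ≤ fs/2 = 18.55 kHz, appears at 14.2 kHz.
125.5 kHz mod fs = 14.2 kHz.
14.2 kHz ≤ fs/2 = 18.55 kHz, appears at 14.2 kHz.
12 kHz ≤ fs/2 = 18.55 kHz, passes unchanged.
92.6 kHz mod fs = 18.4 kHz.
18.4 kHz ≤ fs/2 = 18.55 kHz, appears at 18.4 kHz.
Distinct values: {5.7 kHz, 12 kHz, 14.2 kHz, 18.4 kHz}.

5.7 kHz, 12 kHz, 14.2 kHz, 18.4 kHz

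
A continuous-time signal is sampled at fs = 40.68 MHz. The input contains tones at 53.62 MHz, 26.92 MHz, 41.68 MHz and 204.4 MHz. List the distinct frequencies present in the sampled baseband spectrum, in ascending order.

1 MHz, 12.94 MHz, 13.76 MHz

fs/2 = 20.34 MHz.
53.62 MHz mod fs = 12.94 MHz.
12.94 MHz ≤ fs/2 = 20.34 MHz, appears at 12.94 MHz.
26.92 MHz > fs/2 = 20.34 MHz, folds to fs − 26.92 MHz = 13.76 MHz.
41.68 MHz mod fs = 1 MHz.
1 MHz ≤ fs/2 = 20.34 MHz, appears at 1 MHz.
204.4 MHz mod fs = 1 MHz.
1 MHz ≤ fs/2 = 20.34 MHz, appears at 1 MHz.
Distinct values: {1 MHz, 12.94 MHz, 13.76 MHz}.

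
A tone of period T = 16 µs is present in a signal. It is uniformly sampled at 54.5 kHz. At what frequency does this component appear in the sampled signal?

8 kHz

T = 16 µs → f = 1/T = 62.5 kHz.
62.5 kHz mod fs = 8 kHz.
8 kHz ≤ fs/2 = 27.25 kHz, appears at 8 kHz.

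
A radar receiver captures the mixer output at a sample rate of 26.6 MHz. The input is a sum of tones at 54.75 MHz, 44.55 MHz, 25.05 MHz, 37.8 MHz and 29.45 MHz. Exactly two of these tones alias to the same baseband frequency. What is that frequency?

fs/2 = 13.3 MHz.
54.75 MHz mod fs = 1.55 MHz.
1.55 MHz ≤ fs/2 = 13.3 MHz, appears at 1.55 MHz.
44.55 MHz mod fs = 17.95 MHz.
17.95 MHz > fs/2 = 13.3 MHz, folds to fs − 17.95 MHz = 8.65 MHz.
25.05 MHz > fs/2 = 13.3 MHz, folds to fs − 25.05 MHz = 1.55 MHz.
37.8 MHz mod fs = 11.2 MHz.
11.2 MHz ≤ fs/2 = 13.3 MHz, appears at 11.2 MHz.
29.45 MHz mod fs = 2.85 MHz.
2.85 MHz ≤ fs/2 = 13.3 MHz, appears at 2.85 MHz.
25.05 MHz and 54.75 MHz both map to 1.55 MHz.

1.55 MHz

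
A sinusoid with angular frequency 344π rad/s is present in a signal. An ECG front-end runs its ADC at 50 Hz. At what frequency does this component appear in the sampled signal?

22 Hz

ω = 344π rad/s → f = ω/(2π) = 172 Hz.
172 Hz mod fs = 22 Hz.
22 Hz ≤ fs/2 = 25 Hz, appears at 22 Hz.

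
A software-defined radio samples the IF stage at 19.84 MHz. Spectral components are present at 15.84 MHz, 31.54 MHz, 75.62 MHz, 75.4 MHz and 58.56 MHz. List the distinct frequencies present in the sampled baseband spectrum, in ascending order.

0.96 MHz, 3.74 MHz, 3.96 MHz, 4 MHz, 8.14 MHz

fs/2 = 9.92 MHz.
15.84 MHz > fs/2 = 9.92 MHz, folds to fs − 15.84 MHz = 4 MHz.
31.54 MHz mod fs = 11.7 MHz.
11.7 MHz > fs/2 = 9.92 MHz, folds to fs − 11.7 MHz = 8.14 MHz.
75.62 MHz mod fs = 16.1 MHz.
16.1 MHz > fs/2 = 9.92 MHz, folds to fs − 16.1 MHz = 3.74 MHz.
75.4 MHz mod fs = 15.88 MHz.
15.88 MHz > fs/2 = 9.92 MHz, folds to fs − 15.88 MHz = 3.96 MHz.
58.56 MHz mod fs = 18.88 MHz.
18.88 MHz > fs/2 = 9.92 MHz, folds to fs − 18.88 MHz = 0.96 MHz.
Distinct values: {0.96 MHz, 3.74 MHz, 3.96 MHz, 4 MHz, 8.14 MHz}.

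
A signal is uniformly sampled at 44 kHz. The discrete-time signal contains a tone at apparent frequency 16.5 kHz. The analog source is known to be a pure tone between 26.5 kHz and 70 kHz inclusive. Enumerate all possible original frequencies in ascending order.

27.5 kHz, 60.5 kHz

Frequencies that alias to 16.5 kHz are k·fs ± 16.5 kHz for integer k ≥ 0.
k=0: 16.5 kHz.
k=1: 27.5 kHz, 60.5 kHz.
k=2: 71.5 kHz, 104.5 kHz.
Within [26.5 kHz, 70 kHz]: 27.5 kHz, 60.5 kHz.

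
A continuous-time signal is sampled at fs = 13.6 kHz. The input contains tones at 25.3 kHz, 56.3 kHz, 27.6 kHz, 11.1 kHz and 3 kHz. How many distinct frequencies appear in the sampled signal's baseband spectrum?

4

fs/2 = 6.8 kHz.
25.3 kHz mod fs = 11.7 kHz.
11.7 kHz > fs/2 = 6.8 kHz, folds to fs − 11.7 kHz = 1.9 kHz.
56.3 kHz mod fs = 1.9 kHz.
1.9 kHz ≤ fs/2 = 6.8 kHz, appears at 1.9 kHz.
27.6 kHz mod fs = 0.4 kHz.
0.4 kHz ≤ fs/2 = 6.8 kHz, appears at 0.4 kHz.
11.1 kHz > fs/2 = 6.8 kHz, folds to fs − 11.1 kHz = 2.5 kHz.
3 kHz ≤ fs/2 = 6.8 kHz, passes unchanged.
Distinct values: {0.4 kHz, 1.9 kHz, 2.5 kHz, 3 kHz} → 4.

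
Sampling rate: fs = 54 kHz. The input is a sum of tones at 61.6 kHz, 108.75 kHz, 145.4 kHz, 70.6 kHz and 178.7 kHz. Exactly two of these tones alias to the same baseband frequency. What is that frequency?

16.6 kHz

fs/2 = 27 kHz.
61.6 kHz mod fs = 7.6 kHz.
7.6 kHz ≤ fs/2 = 27 kHz, appears at 7.6 kHz.
108.75 kHz mod fs = 0.75 kHz.
0.75 kHz ≤ fs/2 = 27 kHz, appears at 0.75 kHz.
145.4 kHz mod fs = 37.4 kHz.
37.4 kHz > fs/2 = 27 kHz, folds to fs − 37.4 kHz = 16.6 kHz.
70.6 kHz mod fs = 16.6 kHz.
16.6 kHz ≤ fs/2 = 27 kHz, appears at 16.6 kHz.
178.7 kHz mod fs = 16.7 kHz.
16.7 kHz ≤ fs/2 = 27 kHz, appears at 16.7 kHz.
70.6 kHz and 145.4 kHz both map to 16.6 kHz.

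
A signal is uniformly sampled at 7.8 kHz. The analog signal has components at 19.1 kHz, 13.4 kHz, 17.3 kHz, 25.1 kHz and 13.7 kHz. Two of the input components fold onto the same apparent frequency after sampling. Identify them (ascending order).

fs/2 = 3.9 kHz.
19.1 kHz mod fs = 3.5 kHz.
3.5 kHz ≤ fs/2 = 3.9 kHz, appears at 3.5 kHz.
13.4 kHz mod fs = 5.6 kHz.
5.6 kHz > fs/2 = 3.9 kHz, folds to fs − 5.6 kHz = 2.2 kHz.
17.3 kHz mod fs = 1.7 kHz.
1.7 kHz ≤ fs/2 = 3.9 kHz, appears at 1.7 kHz.
25.1 kHz mod fs = 1.7 kHz.
1.7 kHz ≤ fs/2 = 3.9 kHz, appears at 1.7 kHz.
13.7 kHz mod fs = 5.9 kHz.
5.9 kHz > fs/2 = 3.9 kHz, folds to fs − 5.9 kHz = 1.9 kHz.
17.3 kHz and 25.1 kHz both map to 1.7 kHz.

17.3 kHz, 25.1 kHz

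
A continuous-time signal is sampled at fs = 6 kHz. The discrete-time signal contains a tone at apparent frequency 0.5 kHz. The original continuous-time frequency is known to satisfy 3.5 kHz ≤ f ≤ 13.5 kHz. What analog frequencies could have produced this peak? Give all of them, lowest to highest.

Frequencies that alias to 0.5 kHz are k·fs ± 0.5 kHz for integer k ≥ 0.
k=0: 0.5 kHz.
k=1: 5.5 kHz, 6.5 kHz.
k=2: 11.5 kHz, 12.5 kHz.
k=3: 17.5 kHz, 18.5 kHz.
Within [3.5 kHz, 13.5 kHz]: 5.5 kHz, 6.5 kHz, 11.5 kHz, 12.5 kHz.

5.5 kHz, 6.5 kHz, 11.5 kHz, 12.5 kHz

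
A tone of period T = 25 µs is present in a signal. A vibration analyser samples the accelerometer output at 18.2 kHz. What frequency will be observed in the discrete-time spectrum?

T = 25 µs → f = 1/T = 40 kHz.
40 kHz mod fs = 3.6 kHz.
3.6 kHz ≤ fs/2 = 9.1 kHz, appears at 3.6 kHz.

3.6 kHz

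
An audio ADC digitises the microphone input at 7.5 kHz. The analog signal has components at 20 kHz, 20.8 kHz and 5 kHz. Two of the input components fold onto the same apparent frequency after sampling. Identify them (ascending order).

fs/2 = 3.75 kHz.
20 kHz mod fs = 5 kHz.
5 kHz > fs/2 = 3.75 kHz, folds to fs − 5 kHz = 2.5 kHz.
20.8 kHz mod fs = 5.8 kHz.
5.8 kHz > fs/2 = 3.75 kHz, folds to fs − 5.8 kHz = 1.7 kHz.
5 kHz > fs/2 = 3.75 kHz, folds to fs − 5 kHz = 2.5 kHz.
5 kHz and 20 kHz both map to 2.5 kHz.

5 kHz, 20 kHz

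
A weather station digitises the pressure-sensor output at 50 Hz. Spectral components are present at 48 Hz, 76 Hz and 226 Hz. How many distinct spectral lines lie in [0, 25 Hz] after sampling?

fs/2 = 25 Hz.
48 Hz > fs/2 = 25 Hz, folds to fs − 48 Hz = 2 Hz.
76 Hz mod fs = 26 Hz.
26 Hz > fs/2 = 25 Hz, folds to fs − 26 Hz = 24 Hz.
226 Hz mod fs = 26 Hz.
26 Hz > fs/2 = 25 Hz, folds to fs − 26 Hz = 24 Hz.
Distinct values: {2 Hz, 24 Hz} → 2.

2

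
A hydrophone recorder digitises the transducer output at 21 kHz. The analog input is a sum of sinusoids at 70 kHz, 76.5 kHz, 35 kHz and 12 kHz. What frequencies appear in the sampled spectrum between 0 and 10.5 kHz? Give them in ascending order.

fs/2 = 10.5 kHz.
70 kHz mod fs = 7 kHz.
7 kHz ≤ fs/2 = 10.5 kHz, appears at 7 kHz.
76.5 kHz mod fs = 13.5 kHz.
13.5 kHz > fs/2 = 10.5 kHz, folds to fs − 13.5 kHz = 7.5 kHz.
35 kHz mod fs = 14 kHz.
14 kHz > fs/2 = 10.5 kHz, folds to fs − 14 kHz = 7 kHz.
12 kHz > fs/2 = 10.5 kHz, folds to fs − 12 kHz = 9 kHz.
Distinct values: {7 kHz, 7.5 kHz, 9 kHz}.

7 kHz, 7.5 kHz, 9 kHz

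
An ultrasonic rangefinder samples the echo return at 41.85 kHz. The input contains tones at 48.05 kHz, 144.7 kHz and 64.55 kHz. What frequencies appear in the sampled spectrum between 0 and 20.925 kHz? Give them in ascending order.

6.2 kHz, 19.15 kHz

fs/2 = 20.925 kHz.
48.05 kHz mod fs = 6.2 kHz.
6.2 kHz ≤ fs/2 = 20.925 kHz, appears at 6.2 kHz.
144.7 kHz mod fs = 19.15 kHz.
19.15 kHz ≤ fs/2 = 20.925 kHz, appears at 19.15 kHz.
64.55 kHz mod fs = 22.7 kHz.
22.7 kHz > fs/2 = 20.925 kHz, folds to fs − 22.7 kHz = 19.15 kHz.
Distinct values: {6.2 kHz, 19.15 kHz}.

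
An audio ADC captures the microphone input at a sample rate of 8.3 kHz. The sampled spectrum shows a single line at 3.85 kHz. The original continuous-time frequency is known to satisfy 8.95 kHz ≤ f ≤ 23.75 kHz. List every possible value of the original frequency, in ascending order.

Frequencies that alias to 3.85 kHz are k·fs ± 3.85 kHz for integer k ≥ 0.
k=0: 3.85 kHz.
k=1: 4.45 kHz, 12.15 kHz.
k=2: 12.75 kHz, 20.45 kHz.
k=3: 21.05 kHz, 28.75 kHz.
k=4: 29.35 kHz, 37.05 kHz.
Within [8.95 kHz, 23.75 kHz]: 12.15 kHz, 12.75 kHz, 20.45 kHz, 21.05 kHz.

12.15 kHz, 12.75 kHz, 20.45 kHz, 21.05 kHz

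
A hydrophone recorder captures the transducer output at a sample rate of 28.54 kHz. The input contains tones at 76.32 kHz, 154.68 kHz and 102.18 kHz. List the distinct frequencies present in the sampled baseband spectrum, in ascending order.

fs/2 = 14.27 kHz.
76.32 kHz mod fs = 19.24 kHz.
19.24 kHz > fs/2 = 14.27 kHz, folds to fs − 19.24 kHz = 9.3 kHz.
154.68 kHz mod fs = 11.98 kHz.
11.98 kHz ≤ fs/2 = 14.27 kHz, appears at 11.98 kHz.
102.18 kHz mod fs = 16.56 kHz.
16.56 kHz > fs/2 = 14.27 kHz, folds to fs − 16.56 kHz = 11.98 kHz.
Distinct values: {9.3 kHz, 11.98 kHz}.

9.3 kHz, 11.98 kHz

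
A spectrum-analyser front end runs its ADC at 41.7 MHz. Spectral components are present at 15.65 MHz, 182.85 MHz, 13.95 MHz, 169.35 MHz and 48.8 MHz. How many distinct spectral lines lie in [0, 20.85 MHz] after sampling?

5

fs/2 = 20.85 MHz.
15.65 MHz ≤ fs/2 = 20.85 MHz, passes unchanged.
182.85 MHz mod fs = 16.05 MHz.
16.05 MHz ≤ fs/2 = 20.85 MHz, appears at 16.05 MHz.
13.95 MHz ≤ fs/2 = 20.85 MHz, passes unchanged.
169.35 MHz mod fs = 2.55 MHz.
2.55 MHz ≤ fs/2 = 20.85 MHz, appears at 2.55 MHz.
48.8 MHz mod fs = 7.1 MHz.
7.1 MHz ≤ fs/2 = 20.85 MHz, appears at 7.1 MHz.
Distinct values: {2.55 MHz, 7.1 MHz, 13.95 MHz, 15.65 MHz, 16.05 MHz} → 5.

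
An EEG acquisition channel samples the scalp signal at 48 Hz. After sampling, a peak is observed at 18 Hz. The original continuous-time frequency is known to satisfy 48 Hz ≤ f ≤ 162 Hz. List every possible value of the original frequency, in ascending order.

Frequencies that alias to 18 Hz are k·fs ± 18 Hz for integer k ≥ 0.
k=0: 18 Hz.
k=1: 30 Hz, 66 Hz.
k=2: 78 Hz, 114 Hz.
k=3: 126 Hz, 162 Hz.
k=4: 174 Hz, 210 Hz.
Within [48 Hz, 162 Hz]: 66 Hz, 78 Hz, 114 Hz, 126 Hz, 162 Hz.

66 Hz, 78 Hz, 114 Hz, 126 Hz, 162 Hz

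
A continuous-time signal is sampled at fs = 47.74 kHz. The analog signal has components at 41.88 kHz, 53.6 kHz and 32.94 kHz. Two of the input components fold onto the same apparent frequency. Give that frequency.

5.86 kHz

fs/2 = 23.87 kHz.
41.88 kHz > fs/2 = 23.87 kHz, folds to fs − 41.88 kHz = 5.86 kHz.
53.6 kHz mod fs = 5.86 kHz.
5.86 kHz ≤ fs/2 = 23.87 kHz, appears at 5.86 kHz.
32.94 kHz > fs/2 = 23.87 kHz, folds to fs − 32.94 kHz = 14.8 kHz.
41.88 kHz and 53.6 kHz both map to 5.86 kHz.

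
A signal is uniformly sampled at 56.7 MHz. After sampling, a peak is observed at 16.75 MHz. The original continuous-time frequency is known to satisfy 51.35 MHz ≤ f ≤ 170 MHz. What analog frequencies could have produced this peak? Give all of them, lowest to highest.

Frequencies that alias to 16.75 MHz are k·fs ± 16.75 MHz for integer k ≥ 0.
k=0: 16.75 MHz.
k=1: 39.95 MHz, 73.45 MHz.
k=2: 96.65 MHz, 130.15 MHz.
k=3: 153.35 MHz, 186.85 MHz.
k=4: 210.05 MHz, 243.55 MHz.
Within [51.35 MHz, 170 MHz]: 73.45 MHz, 96.65 MHz, 130.15 MHz, 153.35 MHz.

73.45 MHz, 96.65 MHz, 130.15 MHz, 153.35 MHz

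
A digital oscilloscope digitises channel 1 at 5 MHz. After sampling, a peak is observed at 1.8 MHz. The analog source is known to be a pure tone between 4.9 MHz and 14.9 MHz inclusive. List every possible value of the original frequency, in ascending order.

Frequencies that alias to 1.8 MHz are k·fs ± 1.8 MHz for integer k ≥ 0.
k=0: 1.8 MHz.
k=1: 3.2 MHz, 6.8 MHz.
k=2: 8.2 MHz, 11.8 MHz.
k=3: 13.2 MHz, 16.8 MHz.
k=4: 18.2 MHz, 21.8 MHz.
Within [4.9 MHz, 14.9 MHz]: 6.8 MHz, 8.2 MHz, 11.8 MHz, 13.2 MHz.

6.8 MHz, 8.2 MHz, 11.8 MHz, 13.2 MHz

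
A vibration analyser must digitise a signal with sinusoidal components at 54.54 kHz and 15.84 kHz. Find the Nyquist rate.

109.08 kHz

Highest-frequency component: 54.54 kHz.
Nyquist rate = 2 × 54.54 kHz = 109.08 kHz.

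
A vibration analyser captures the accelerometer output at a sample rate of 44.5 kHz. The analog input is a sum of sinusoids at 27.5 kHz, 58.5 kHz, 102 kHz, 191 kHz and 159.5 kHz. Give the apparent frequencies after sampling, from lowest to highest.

13 kHz, 14 kHz, 17 kHz, 18.5 kHz

fs/2 = 22.25 kHz.
27.5 kHz > fs/2 = 22.25 kHz, folds to fs − 27.5 kHz = 17 kHz.
58.5 kHz mod fs = 14 kHz.
14 kHz ≤ fs/2 = 22.25 kHz, appears at 14 kHz.
102 kHz mod fs = 13 kHz.
13 kHz ≤ fs/2 = 22.25 kHz, appears at 13 kHz.
191 kHz mod fs = 13 kHz.
13 kHz ≤ fs/2 = 22.25 kHz, appears at 13 kHz.
159.5 kHz mod fs = 26 kHz.
26 kHz > fs/2 = 22.25 kHz, folds to fs − 26 kHz = 18.5 kHz.
Distinct values: {13 kHz, 14 kHz, 17 kHz, 18.5 kHz}.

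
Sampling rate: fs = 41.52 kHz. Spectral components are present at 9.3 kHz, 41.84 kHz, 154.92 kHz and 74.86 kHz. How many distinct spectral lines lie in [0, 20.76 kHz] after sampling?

4

fs/2 = 20.76 kHz.
9.3 kHz ≤ fs/2 = 20.76 kHz, passes unchanged.
41.84 kHz mod fs = 0.32 kHz.
0.32 kHz ≤ fs/2 = 20.76 kHz, appears at 0.32 kHz.
154.92 kHz mod fs = 30.36 kHz.
30.36 kHz > fs/2 = 20.76 kHz, folds to fs − 30.36 kHz = 11.16 kHz.
74.86 kHz mod fs = 33.34 kHz.
33.34 kHz > fs/2 = 20.76 kHz, folds to fs − 33.34 kHz = 8.18 kHz.
Distinct values: {0.32 kHz, 8.18 kHz, 9.3 kHz, 11.16 kHz} → 4.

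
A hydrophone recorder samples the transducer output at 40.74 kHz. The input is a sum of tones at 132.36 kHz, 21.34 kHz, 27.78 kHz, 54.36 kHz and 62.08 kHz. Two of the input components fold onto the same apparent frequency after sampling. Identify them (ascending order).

21.34 kHz, 62.08 kHz

fs/2 = 20.37 kHz.
132.36 kHz mod fs = 10.14 kHz.
10.14 kHz ≤ fs/2 = 20.37 kHz, appears at 10.14 kHz.
21.34 kHz > fs/2 = 20.37 kHz, folds to fs − 21.34 kHz = 19.4 kHz.
27.78 kHz > fs/2 = 20.37 kHz, folds to fs − 27.78 kHz = 12.96 kHz.
54.36 kHz mod fs = 13.62 kHz.
13.62 kHz ≤ fs/2 = 20.37 kHz, appears at 13.62 kHz.
62.08 kHz mod fs = 21.34 kHz.
21.34 kHz > fs/2 = 20.37 kHz, folds to fs − 21.34 kHz = 19.4 kHz.
21.34 kHz and 62.08 kHz both map to 19.4 kHz.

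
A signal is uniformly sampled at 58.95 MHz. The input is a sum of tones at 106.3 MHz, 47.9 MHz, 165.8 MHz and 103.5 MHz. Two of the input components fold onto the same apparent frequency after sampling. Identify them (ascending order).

fs/2 = 29.475 MHz.
106.3 MHz mod fs = 47.35 MHz.
47.35 MHz > fs/2 = 29.475 MHz, folds to fs − 47.35 MHz = 11.6 MHz.
47.9 MHz > fs/2 = 29.475 MHz, folds to fs − 47.9 MHz = 11.05 MHz.
165.8 MHz mod fs = 47.9 MHz.
47.9 MHz > fs/2 = 29.475 MHz, folds to fs − 47.9 MHz = 11.05 MHz.
103.5 MHz mod fs = 44.55 MHz.
44.55 MHz > fs/2 = 29.475 MHz, folds to fs − 44.55 MHz = 14.4 MHz.
47.9 MHz and 165.8 MHz both map to 11.05 MHz.

47.9 MHz, 165.8 MHz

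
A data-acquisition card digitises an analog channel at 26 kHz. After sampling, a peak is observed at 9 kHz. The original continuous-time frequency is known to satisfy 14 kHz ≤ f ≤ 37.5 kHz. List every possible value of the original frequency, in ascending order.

17 kHz, 35 kHz

Frequencies that alias to 9 kHz are k·fs ± 9 kHz for integer k ≥ 0.
k=0: 9 kHz.
k=1: 17 kHz, 35 kHz.
k=2: 43 kHz, 61 kHz.
Within [14 kHz, 37.5 kHz]: 17 kHz, 35 kHz.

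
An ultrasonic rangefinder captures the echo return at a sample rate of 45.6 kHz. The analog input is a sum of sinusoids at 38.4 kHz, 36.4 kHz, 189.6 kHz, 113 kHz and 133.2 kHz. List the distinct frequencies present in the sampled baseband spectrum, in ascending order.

fs/2 = 22.8 kHz.
38.4 kHz > fs/2 = 22.8 kHz, folds to fs − 38.4 kHz = 7.2 kHz.
36.4 kHz > fs/2 = 22.8 kHz, folds to fs − 36.4 kHz = 9.2 kHz.
189.6 kHz mod fs = 7.2 kHz.
7.2 kHz ≤ fs/2 = 22.8 kHz, appears at 7.2 kHz.
113 kHz mod fs = 21.8 kHz.
21.8 kHz ≤ fs/2 = 22.8 kHz, appears at 21.8 kHz.
133.2 kHz mod fs = 42 kHz.
42 kHz > fs/2 = 22.8 kHz, folds to fs − 42 kHz = 3.6 kHz.
Distinct values: {3.6 kHz, 7.2 kHz, 9.2 kHz, 21.8 kHz}.

3.6 kHz, 7.2 kHz, 9.2 kHz, 21.8 kHz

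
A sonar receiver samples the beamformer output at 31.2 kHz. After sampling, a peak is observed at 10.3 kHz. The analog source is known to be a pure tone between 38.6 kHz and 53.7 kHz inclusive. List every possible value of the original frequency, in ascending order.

41.5 kHz, 52.1 kHz

Frequencies that alias to 10.3 kHz are k·fs ± 10.3 kHz for integer k ≥ 0.
k=0: 10.3 kHz.
k=1: 20.9 kHz, 41.5 kHz.
k=2: 52.1 kHz, 72.7 kHz.
k=3: 83.3 kHz, 103.9 kHz.
Within [38.6 kHz, 53.7 kHz]: 41.5 kHz, 52.1 kHz.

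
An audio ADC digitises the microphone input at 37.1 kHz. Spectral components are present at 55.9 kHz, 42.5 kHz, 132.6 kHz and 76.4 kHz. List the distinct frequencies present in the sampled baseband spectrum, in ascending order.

fs/2 = 18.55 kHz.
55.9 kHz mod fs = 18.8 kHz.
18.8 kHz > fs/2 = 18.55 kHz, folds to fs − 18.8 kHz = 18.3 kHz.
42.5 kHz mod fs = 5.4 kHz.
5.4 kHz ≤ fs/2 = 18.55 kHz, appears at 5.4 kHz.
132.6 kHz mod fs = 21.3 kHz.
21.3 kHz > fs/2 = 18.55 kHz, folds to fs − 21.3 kHz = 15.8 kHz.
76.4 kHz mod fs = 2.2 kHz.
2.2 kHz ≤ fs/2 = 18.55 kHz, appears at 2.2 kHz.
Distinct values: {2.2 kHz, 5.4 kHz, 15.8 kHz, 18.3 kHz}.

2.2 kHz, 5.4 kHz, 15.8 kHz, 18.3 kHz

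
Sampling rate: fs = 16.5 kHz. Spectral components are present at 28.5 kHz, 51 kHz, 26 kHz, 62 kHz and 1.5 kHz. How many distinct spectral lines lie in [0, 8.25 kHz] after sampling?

fs/2 = 8.25 kHz.
28.5 kHz mod fs = 12 kHz.
12 kHz > fs/2 = 8.25 kHz, folds to fs − 12 kHz = 4.5 kHz.
51 kHz mod fs = 1.5 kHz.
1.5 kHz ≤ fs/2 = 8.25 kHz, appears at 1.5 kHz.
26 kHz mod fs = 9.5 kHz.
9.5 kHz > fs/2 = 8.25 kHz, folds to fs − 9.5 kHz = 7 kHz.
62 kHz mod fs = 12.5 kHz.
12.5 kHz > fs/2 = 8.25 kHz, folds to fs − 12.5 kHz = 4 kHz.
1.5 kHz ≤ fs/2 = 8.25 kHz, passes unchanged.
Distinct values: {1.5 kHz, 4 kHz, 4.5 kHz, 7 kHz} → 4.

4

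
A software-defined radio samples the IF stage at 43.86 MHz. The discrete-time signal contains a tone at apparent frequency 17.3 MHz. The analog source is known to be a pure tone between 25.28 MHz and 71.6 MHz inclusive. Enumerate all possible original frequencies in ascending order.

26.56 MHz, 61.16 MHz, 70.42 MHz

Frequencies that alias to 17.3 MHz are k·fs ± 17.3 MHz for integer k ≥ 0.
k=0: 17.3 MHz.
k=1: 26.56 MHz, 61.16 MHz.
k=2: 70.42 MHz, 105.02 MHz.
k=3: 114.28 MHz, 148.88 MHz.
Within [25.28 MHz, 71.6 MHz]: 26.56 MHz, 61.16 MHz, 70.42 MHz.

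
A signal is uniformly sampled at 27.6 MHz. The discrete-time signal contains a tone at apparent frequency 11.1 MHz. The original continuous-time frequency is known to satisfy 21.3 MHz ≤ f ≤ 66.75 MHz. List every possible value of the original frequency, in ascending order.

Frequencies that alias to 11.1 MHz are k·fs ± 11.1 MHz for integer k ≥ 0.
k=0: 11.1 MHz.
k=1: 16.5 MHz, 38.7 MHz.
k=2: 44.1 MHz, 66.3 MHz.
k=3: 71.7 MHz, 93.9 MHz.
Within [21.3 MHz, 66.75 MHz]: 38.7 MHz, 44.1 MHz, 66.3 MHz.

38.7 MHz, 44.1 MHz, 66.3 MHz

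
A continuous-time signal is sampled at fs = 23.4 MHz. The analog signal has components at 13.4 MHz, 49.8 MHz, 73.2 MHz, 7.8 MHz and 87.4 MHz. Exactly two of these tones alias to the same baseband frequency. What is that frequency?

3 MHz

fs/2 = 11.7 MHz.
13.4 MHz > fs/2 = 11.7 MHz, folds to fs − 13.4 MHz = 10 MHz.
49.8 MHz mod fs = 3 MHz.
3 MHz ≤ fs/2 = 11.7 MHz, appears at 3 MHz.
73.2 MHz mod fs = 3 MHz.
3 MHz ≤ fs/2 = 11.7 MHz, appears at 3 MHz.
7.8 MHz ≤ fs/2 = 11.7 MHz, passes unchanged.
87.4 MHz mod fs = 17.2 MHz.
17.2 MHz > fs/2 = 11.7 MHz, folds to fs − 17.2 MHz = 6.2 MHz.
49.8 MHz and 73.2 MHz both map to 3 MHz.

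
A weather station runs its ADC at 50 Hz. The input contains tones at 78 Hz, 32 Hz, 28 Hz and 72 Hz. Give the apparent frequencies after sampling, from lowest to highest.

fs/2 = 25 Hz.
78 Hz mod fs = 28 Hz.
28 Hz > fs/2 = 25 Hz, folds to fs − 28 Hz = 22 Hz.
32 Hz > fs/2 = 25 Hz, folds to fs − 32 Hz = 18 Hz.
28 Hz > fs/2 = 25 Hz, folds to fs − 28 Hz = 22 Hz.
72 Hz mod fs = 22 Hz.
22 Hz ≤ fs/2 = 25 Hz, appears at 22 Hz.
Distinct values: {18 Hz, 22 Hz}.

18 Hz, 22 Hz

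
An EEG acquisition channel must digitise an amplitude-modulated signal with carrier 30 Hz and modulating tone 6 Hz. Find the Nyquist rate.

AM sidebands sit at fc ± fm = 24 Hz and 36 Hz.
Highest-frequency component: 36 Hz.
Nyquist rate = 2 × 36 Hz = 72 Hz.

72 Hz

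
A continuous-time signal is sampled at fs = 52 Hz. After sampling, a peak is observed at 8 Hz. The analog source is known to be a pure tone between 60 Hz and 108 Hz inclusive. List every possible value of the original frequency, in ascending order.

60 Hz, 96 Hz

Frequencies that alias to 8 Hz are k·fs ± 8 Hz for integer k ≥ 0.
k=0: 8 Hz.
k=1: 44 Hz, 60 Hz.
k=2: 96 Hz, 112 Hz.
k=3: 148 Hz, 164 Hz.
Within [60 Hz, 108 Hz]: 60 Hz, 96 Hz.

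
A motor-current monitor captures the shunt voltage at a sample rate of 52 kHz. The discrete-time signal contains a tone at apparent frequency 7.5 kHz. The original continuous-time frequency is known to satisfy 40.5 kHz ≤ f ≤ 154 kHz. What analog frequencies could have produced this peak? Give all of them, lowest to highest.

44.5 kHz, 59.5 kHz, 96.5 kHz, 111.5 kHz, 148.5 kHz

Frequencies that alias to 7.5 kHz are k·fs ± 7.5 kHz for integer k ≥ 0.
k=0: 7.5 kHz.
k=1: 44.5 kHz, 59.5 kHz.
k=2: 96.5 kHz, 111.5 kHz.
k=3: 148.5 kHz, 163.5 kHz.
k=4: 200.5 kHz, 215.5 kHz.
Within [40.5 kHz, 154 kHz]: 44.5 kHz, 59.5 kHz, 96.5 kHz, 111.5 kHz, 148.5 kHz.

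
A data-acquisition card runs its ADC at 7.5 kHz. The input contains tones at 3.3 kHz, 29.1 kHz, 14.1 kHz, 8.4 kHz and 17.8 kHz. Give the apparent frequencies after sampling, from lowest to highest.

0.9 kHz, 2.8 kHz, 3.3 kHz

fs/2 = 3.75 kHz.
3.3 kHz ≤ fs/2 = 3.75 kHz, passes unchanged.
29.1 kHz mod fs = 6.6 kHz.
6.6 kHz > fs/2 = 3.75 kHz, folds to fs − 6.6 kHz = 0.9 kHz.
14.1 kHz mod fs = 6.6 kHz.
6.6 kHz > fs/2 = 3.75 kHz, folds to fs − 6.6 kHz = 0.9 kHz.
8.4 kHz mod fs = 0.9 kHz.
0.9 kHz ≤ fs/2 = 3.75 kHz, appears at 0.9 kHz.
17.8 kHz mod fs = 2.8 kHz.
2.8 kHz ≤ fs/2 = 3.75 kHz, appears at 2.8 kHz.
Distinct values: {0.9 kHz, 2.8 kHz, 3.3 kHz}.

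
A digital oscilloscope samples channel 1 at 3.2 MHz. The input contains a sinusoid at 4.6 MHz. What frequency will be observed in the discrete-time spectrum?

4.6 MHz mod fs = 1.4 MHz.
1.4 MHz ≤ fs/2 = 1.6 MHz, appears at 1.4 MHz.

1.4 MHz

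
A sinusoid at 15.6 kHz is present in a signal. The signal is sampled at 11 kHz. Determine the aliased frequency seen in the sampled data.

15.6 kHz mod fs = 4.6 kHz.
4.6 kHz ≤ fs/2 = 5.5 kHz, appears at 4.6 kHz.

4.6 kHz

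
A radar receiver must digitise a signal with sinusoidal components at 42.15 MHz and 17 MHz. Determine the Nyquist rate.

84.3 MHz

Highest-frequency component: 42.15 MHz.
Nyquist rate = 2 × 42.15 MHz = 84.3 MHz.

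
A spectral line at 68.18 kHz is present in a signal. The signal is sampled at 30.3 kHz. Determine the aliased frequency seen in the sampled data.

68.18 kHz mod fs = 7.58 kHz.
7.58 kHz ≤ fs/2 = 15.15 kHz, appears at 7.58 kHz.

7.58 kHz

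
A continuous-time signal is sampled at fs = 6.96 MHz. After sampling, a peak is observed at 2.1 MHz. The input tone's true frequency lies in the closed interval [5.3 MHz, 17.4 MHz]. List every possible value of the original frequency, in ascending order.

9.06 MHz, 11.82 MHz, 16.02 MHz

Frequencies that alias to 2.1 MHz are k·fs ± 2.1 MHz for integer k ≥ 0.
k=0: 2.1 MHz.
k=1: 4.86 MHz, 9.06 MHz.
k=2: 11.82 MHz, 16.02 MHz.
k=3: 18.78 MHz, 22.98 MHz.
Within [5.3 MHz, 17.4 MHz]: 9.06 MHz, 11.82 MHz, 16.02 MHz.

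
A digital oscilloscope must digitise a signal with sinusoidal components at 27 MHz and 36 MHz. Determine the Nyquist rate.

72 MHz

Highest-frequency component: 36 MHz.
Nyquist rate = 2 × 36 MHz = 72 MHz.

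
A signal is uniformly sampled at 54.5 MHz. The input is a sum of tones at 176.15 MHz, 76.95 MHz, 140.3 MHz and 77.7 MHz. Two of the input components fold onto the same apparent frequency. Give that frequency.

fs/2 = 27.25 MHz.
176.15 MHz mod fs = 12.65 MHz.
12.65 MHz ≤ fs/2 = 27.25 MHz, appears at 12.65 MHz.
76.95 MHz mod fs = 22.45 MHz.
22.45 MHz ≤ fs/2 = 27.25 MHz, appears at 22.45 MHz.
140.3 MHz mod fs = 31.3 MHz.
31.3 MHz > fs/2 = 27.25 MHz, folds to fs − 31.3 MHz = 23.2 MHz.
77.7 MHz mod fs = 23.2 MHz.
23.2 MHz ≤ fs/2 = 27.25 MHz, appears at 23.2 MHz.
77.7 MHz and 140.3 MHz both map to 23.2 MHz.

23.2 MHz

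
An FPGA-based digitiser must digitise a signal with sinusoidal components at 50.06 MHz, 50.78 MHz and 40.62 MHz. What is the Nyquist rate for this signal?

Highest-frequency component: 50.78 MHz.
Nyquist rate = 2 × 50.78 MHz = 101.56 MHz.

101.56 MHz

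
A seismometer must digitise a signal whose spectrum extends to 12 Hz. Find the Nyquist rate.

Nyquist rate = 2 × 12 Hz = 24 Hz.

24 Hz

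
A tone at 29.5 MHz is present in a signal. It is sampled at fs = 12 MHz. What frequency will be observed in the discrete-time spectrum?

29.5 MHz mod fs = 5.5 MHz.
5.5 MHz ≤ fs/2 = 6 MHz, appears at 5.5 MHz.

5.5 MHz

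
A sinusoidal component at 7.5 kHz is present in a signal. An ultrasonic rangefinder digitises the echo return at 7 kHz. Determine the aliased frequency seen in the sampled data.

7.5 kHz mod fs = 0.5 kHz.
0.5 kHz ≤ fs/2 = 3.5 kHz, appears at 0.5 kHz.

0.5 kHz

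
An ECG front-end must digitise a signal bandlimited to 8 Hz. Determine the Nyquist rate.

16 Hz

Nyquist rate = 2 × 8 Hz = 16 Hz.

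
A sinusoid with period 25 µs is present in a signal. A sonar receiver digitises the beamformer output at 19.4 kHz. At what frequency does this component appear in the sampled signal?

T = 25 µs → f = 1/T = 40 kHz.
40 kHz mod fs = 1.2 kHz.
1.2 kHz ≤ fs/2 = 9.7 kHz, appears at 1.2 kHz.

1.2 kHz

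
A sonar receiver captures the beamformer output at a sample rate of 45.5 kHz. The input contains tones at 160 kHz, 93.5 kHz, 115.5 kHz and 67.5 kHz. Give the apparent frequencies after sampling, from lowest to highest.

2.5 kHz, 21 kHz, 22 kHz

fs/2 = 22.75 kHz.
160 kHz mod fs = 23.5 kHz.
23.5 kHz > fs/2 = 22.75 kHz, folds to fs − 23.5 kHz = 22 kHz.
93.5 kHz mod fs = 2.5 kHz.
2.5 kHz ≤ fs/2 = 22.75 kHz, appears at 2.5 kHz.
115.5 kHz mod fs = 24.5 kHz.
24.5 kHz > fs/2 = 22.75 kHz, folds to fs − 24.5 kHz = 21 kHz.
67.5 kHz mod fs = 22 kHz.
22 kHz ≤ fs/2 = 22.75 kHz, appears at 22 kHz.
Distinct values: {2.5 kHz, 21 kHz, 22 kHz}.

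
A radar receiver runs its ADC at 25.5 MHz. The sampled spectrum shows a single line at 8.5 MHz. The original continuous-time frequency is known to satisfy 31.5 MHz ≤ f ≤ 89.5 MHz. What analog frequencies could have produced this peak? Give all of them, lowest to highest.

Frequencies that alias to 8.5 MHz are k·fs ± 8.5 MHz for integer k ≥ 0.
k=0: 8.5 MHz.
k=1: 17 MHz, 34 MHz.
k=2: 42.5 MHz, 59.5 MHz.
k=3: 68 MHz, 85 MHz.
k=4: 93.5 MHz, 110.5 MHz.
Within [31.5 MHz, 89.5 MHz]: 34 MHz, 42.5 MHz, 59.5 MHz, 68 MHz, 85 MHz.

34 MHz, 42.5 MHz, 59.5 MHz, 68 MHz, 85 MHz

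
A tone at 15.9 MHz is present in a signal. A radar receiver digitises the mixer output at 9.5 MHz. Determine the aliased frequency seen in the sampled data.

3.1 MHz

15.9 MHz mod fs = 6.4 MHz.
6.4 MHz > fs/2 = 4.75 MHz, folds to fs − 6.4 MHz = 3.1 MHz.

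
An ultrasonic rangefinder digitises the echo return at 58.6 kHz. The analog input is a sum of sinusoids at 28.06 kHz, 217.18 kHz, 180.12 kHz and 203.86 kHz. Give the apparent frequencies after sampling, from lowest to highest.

fs/2 = 29.3 kHz.
28.06 kHz ≤ fs/2 = 29.3 kHz, passes unchanged.
217.18 kHz mod fs = 41.38 kHz.
41.38 kHz > fs/2 = 29.3 kHz, folds to fs − 41.38 kHz = 17.22 kHz.
180.12 kHz mod fs = 4.32 kHz.
4.32 kHz ≤ fs/2 = 29.3 kHz, appears at 4.32 kHz.
203.86 kHz mod fs = 28.06 kHz.
28.06 kHz ≤ fs/2 = 29.3 kHz, appears at 28.06 kHz.
Distinct values: {4.32 kHz, 17.22 kHz, 28.06 kHz}.

4.32 kHz, 17.22 kHz, 28.06 kHz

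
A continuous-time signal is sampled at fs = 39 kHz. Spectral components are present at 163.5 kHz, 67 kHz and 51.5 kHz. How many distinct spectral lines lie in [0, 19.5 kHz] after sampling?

3

fs/2 = 19.5 kHz.
163.5 kHz mod fs = 7.5 kHz.
7.5 kHz ≤ fs/2 = 19.5 kHz, appears at 7.5 kHz.
67 kHz mod fs = 28 kHz.
28 kHz > fs/2 = 19.5 kHz, folds to fs − 28 kHz = 11 kHz.
51.5 kHz mod fs = 12.5 kHz.
12.5 kHz ≤ fs/2 = 19.5 kHz, appears at 12.5 kHz.
Distinct values: {7.5 kHz, 11 kHz, 12.5 kHz} → 3.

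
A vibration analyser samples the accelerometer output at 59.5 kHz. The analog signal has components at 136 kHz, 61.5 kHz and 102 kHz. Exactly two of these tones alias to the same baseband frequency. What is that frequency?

fs/2 = 29.75 kHz.
136 kHz mod fs = 17 kHz.
17 kHz ≤ fs/2 = 29.75 kHz, appears at 17 kHz.
61.5 kHz mod fs = 2 kHz.
2 kHz ≤ fs/2 = 29.75 kHz, appears at 2 kHz.
102 kHz mod fs = 42.5 kHz.
42.5 kHz > fs/2 = 29.75 kHz, folds to fs − 42.5 kHz = 17 kHz.
102 kHz and 136 kHz both map to 17 kHz.

17 kHz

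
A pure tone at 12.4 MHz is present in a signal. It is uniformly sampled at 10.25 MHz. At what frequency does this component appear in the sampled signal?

2.15 MHz

12.4 MHz mod fs = 2.15 MHz.
2.15 MHz ≤ fs/2 = 5.125 MHz, appears at 2.15 MHz.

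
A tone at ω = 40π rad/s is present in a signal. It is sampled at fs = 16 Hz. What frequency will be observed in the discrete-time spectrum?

ω = 40π rad/s → f = ω/(2π) = 20 Hz.
20 Hz mod fs = 4 Hz.
4 Hz ≤ fs/2 = 8 Hz, appears at 4 Hz.

4 Hz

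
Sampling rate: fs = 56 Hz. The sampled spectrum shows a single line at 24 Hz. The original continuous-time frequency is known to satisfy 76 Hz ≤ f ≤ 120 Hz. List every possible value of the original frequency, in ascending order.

80 Hz, 88 Hz

Frequencies that alias to 24 Hz are k·fs ± 24 Hz for integer k ≥ 0.
k=0: 24 Hz.
k=1: 32 Hz, 80 Hz.
k=2: 88 Hz, 136 Hz.
k=3: 144 Hz, 192 Hz.
Within [76 Hz, 120 Hz]: 80 Hz, 88 Hz.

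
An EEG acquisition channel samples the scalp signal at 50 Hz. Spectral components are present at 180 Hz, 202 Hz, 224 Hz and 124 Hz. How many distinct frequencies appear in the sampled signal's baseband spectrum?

fs/2 = 25 Hz.
180 Hz mod fs = 30 Hz.
30 Hz > fs/2 = 25 Hz, folds to fs − 30 Hz = 20 Hz.
202 Hz mod fs = 2 Hz.
2 Hz ≤ fs/2 = 25 Hz, appears at 2 Hz.
224 Hz mod fs = 24 Hz.
24 Hz ≤ fs/2 = 25 Hz, appears at 24 Hz.
124 Hz mod fs = 24 Hz.
24 Hz ≤ fs/2 = 25 Hz, appears at 24 Hz.
Distinct values: {2 Hz, 20 Hz, 24 Hz} → 3.

3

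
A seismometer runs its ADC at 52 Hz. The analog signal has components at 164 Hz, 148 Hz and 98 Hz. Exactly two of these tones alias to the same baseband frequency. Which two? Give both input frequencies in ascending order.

fs/2 = 26 Hz.
164 Hz mod fs = 8 Hz.
8 Hz ≤ fs/2 = 26 Hz, appears at 8 Hz.
148 Hz mod fs = 44 Hz.
44 Hz > fs/2 = 26 Hz, folds to fs − 44 Hz = 8 Hz.
98 Hz mod fs = 46 Hz.
46 Hz > fs/2 = 26 Hz, folds to fs − 46 Hz = 6 Hz.
148 Hz and 164 Hz both map to 8 Hz.

148 Hz, 164 Hz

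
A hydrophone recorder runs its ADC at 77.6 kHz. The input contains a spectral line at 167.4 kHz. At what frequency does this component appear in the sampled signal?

167.4 kHz mod fs = 12.2 kHz.
12.2 kHz ≤ fs/2 = 38.8 kHz, appears at 12.2 kHz.

12.2 kHz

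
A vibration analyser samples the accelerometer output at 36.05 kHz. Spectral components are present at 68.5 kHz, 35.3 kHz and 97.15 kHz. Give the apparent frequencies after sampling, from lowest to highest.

fs/2 = 18.025 kHz.
68.5 kHz mod fs = 32.45 kHz.
32.45 kHz > fs/2 = 18.025 kHz, folds to fs − 32.45 kHz = 3.6 kHz.
35.3 kHz > fs/2 = 18.025 kHz, folds to fs − 35.3 kHz = 0.75 kHz.
97.15 kHz mod fs = 25.05 kHz.
25.05 kHz > fs/2 = 18.025 kHz, folds to fs − 25.05 kHz = 11 kHz.
Distinct values: {0.75 kHz, 3.6 kHz, 11 kHz}.

0.75 kHz, 3.6 kHz, 11 kHz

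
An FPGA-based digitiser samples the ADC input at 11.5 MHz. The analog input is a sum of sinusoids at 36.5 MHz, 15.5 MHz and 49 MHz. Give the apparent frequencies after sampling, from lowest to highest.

2 MHz, 3 MHz, 4 MHz

fs/2 = 5.75 MHz.
36.5 MHz mod fs = 2 MHz.
2 MHz ≤ fs/2 = 5.75 MHz, appears at 2 MHz.
15.5 MHz mod fs = 4 MHz.
4 MHz ≤ fs/2 = 5.75 MHz, appears at 4 MHz.
49 MHz mod fs = 3 MHz.
3 MHz ≤ fs/2 = 5.75 MHz, appears at 3 MHz.
Distinct values: {2 MHz, 3 MHz, 4 MHz}.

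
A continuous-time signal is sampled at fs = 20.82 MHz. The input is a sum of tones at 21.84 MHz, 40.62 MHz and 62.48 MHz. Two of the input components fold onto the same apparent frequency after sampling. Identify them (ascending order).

21.84 MHz, 40.62 MHz

fs/2 = 10.41 MHz.
21.84 MHz mod fs = 1.02 MHz.
1.02 MHz ≤ fs/2 = 10.41 MHz, appears at 1.02 MHz.
40.62 MHz mod fs = 19.8 MHz.
19.8 MHz > fs/2 = 10.41 MHz, folds to fs − 19.8 MHz = 1.02 MHz.
62.48 MHz mod fs = 0.02 MHz.
0.02 MHz ≤ fs/2 = 10.41 MHz, appears at 0.02 MHz.
21.84 MHz and 40.62 MHz both map to 1.02 MHz.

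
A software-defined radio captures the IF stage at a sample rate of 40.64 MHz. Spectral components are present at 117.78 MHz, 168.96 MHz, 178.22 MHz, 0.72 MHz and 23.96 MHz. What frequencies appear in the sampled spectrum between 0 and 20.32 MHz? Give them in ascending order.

fs/2 = 20.32 MHz.
117.78 MHz mod fs = 36.5 MHz.
36.5 MHz > fs/2 = 20.32 MHz, folds to fs − 36.5 MHz = 4.14 MHz.
168.96 MHz mod fs = 6.4 MHz.
6.4 MHz ≤ fs/2 = 20.32 MHz, appears at 6.4 MHz.
178.22 MHz mod fs = 15.66 MHz.
15.66 MHz ≤ fs/2 = 20.32 MHz, appears at 15.66 MHz.
0.72 MHz ≤ fs/2 = 20.32 MHz, passes unchanged.
23.96 MHz > fs/2 = 20.32 MHz, folds to fs − 23.96 MHz = 16.68 MHz.
Distinct values: {0.72 MHz, 4.14 MHz, 6.4 MHz, 15.66 MHz, 16.68 MHz}.

0.72 MHz, 4.14 MHz, 6.4 MHz, 15.66 MHz, 16.68 MHz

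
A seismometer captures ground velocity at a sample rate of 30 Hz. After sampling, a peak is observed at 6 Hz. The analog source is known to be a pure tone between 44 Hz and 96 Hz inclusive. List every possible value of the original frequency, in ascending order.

Frequencies that alias to 6 Hz are k·fs ± 6 Hz for integer k ≥ 0.
k=0: 6 Hz.
k=1: 24 Hz, 36 Hz.
k=2: 54 Hz, 66 Hz.
k=3: 84 Hz, 96 Hz.
k=4: 114 Hz, 126 Hz.
Within [44 Hz, 96 Hz]: 54 Hz, 66 Hz, 84 Hz, 96 Hz.

54 Hz, 66 Hz, 84 Hz, 96 Hz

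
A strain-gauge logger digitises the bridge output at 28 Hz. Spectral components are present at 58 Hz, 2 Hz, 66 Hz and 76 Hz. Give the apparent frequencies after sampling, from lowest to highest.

2 Hz, 8 Hz, 10 Hz

fs/2 = 14 Hz.
58 Hz mod fs = 2 Hz.
2 Hz ≤ fs/2 = 14 Hz, appears at 2 Hz.
2 Hz ≤ fs/2 = 14 Hz, passes unchanged.
66 Hz mod fs = 10 Hz.
10 Hz ≤ fs/2 = 14 Hz, appears at 10 Hz.
76 Hz mod fs = 20 Hz.
20 Hz > fs/2 = 14 Hz, folds to fs − 20 Hz = 8 Hz.
Distinct values: {2 Hz, 8 Hz, 10 Hz}.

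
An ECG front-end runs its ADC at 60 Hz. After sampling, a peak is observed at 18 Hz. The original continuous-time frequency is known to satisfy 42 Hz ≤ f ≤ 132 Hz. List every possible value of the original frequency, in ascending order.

42 Hz, 78 Hz, 102 Hz

Frequencies that alias to 18 Hz are k·fs ± 18 Hz for integer k ≥ 0.
k=0: 18 Hz.
k=1: 42 Hz, 78 Hz.
k=2: 102 Hz, 138 Hz.
k=3: 162 Hz, 198 Hz.
Within [42 Hz, 132 Hz]: 42 Hz, 78 Hz, 102 Hz.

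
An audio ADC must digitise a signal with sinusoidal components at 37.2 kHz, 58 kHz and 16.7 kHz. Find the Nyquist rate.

Highest-frequency component: 58 kHz.
Nyquist rate = 2 × 58 kHz = 116 kHz.

116 kHz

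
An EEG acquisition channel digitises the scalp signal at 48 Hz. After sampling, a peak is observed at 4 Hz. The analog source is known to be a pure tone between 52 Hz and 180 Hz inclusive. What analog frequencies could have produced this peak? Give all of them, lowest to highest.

52 Hz, 92 Hz, 100 Hz, 140 Hz, 148 Hz

Frequencies that alias to 4 Hz are k·fs ± 4 Hz for integer k ≥ 0.
k=0: 4 Hz.
k=1: 44 Hz, 52 Hz.
k=2: 92 Hz, 100 Hz.
k=3: 140 Hz, 148 Hz.
k=4: 188 Hz, 196 Hz.
Within [52 Hz, 180 Hz]: 52 Hz, 92 Hz, 100 Hz, 140 Hz, 148 Hz.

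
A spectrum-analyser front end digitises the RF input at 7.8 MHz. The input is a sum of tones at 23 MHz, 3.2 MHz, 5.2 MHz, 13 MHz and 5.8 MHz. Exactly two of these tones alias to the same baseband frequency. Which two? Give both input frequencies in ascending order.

fs/2 = 3.9 MHz.
23 MHz mod fs = 7.4 MHz.
7.4 MHz > fs/2 = 3.9 MHz, folds to fs − 7.4 MHz = 0.4 MHz.
3.2 MHz ≤ fs/2 = 3.9 MHz, passes unchanged.
5.2 MHz > fs/2 = 3.9 MHz, folds to fs − 5.2 MHz = 2.6 MHz.
13 MHz mod fs = 5.2 MHz.
5.2 MHz > fs/2 = 3.9 MHz, folds to fs − 5.2 MHz = 2.6 MHz.
5.8 MHz > fs/2 = 3.9 MHz, folds to fs − 5.8 MHz = 2 MHz.
5.2 MHz and 13 MHz both map to 2.6 MHz.

5.2 MHz, 13 MHz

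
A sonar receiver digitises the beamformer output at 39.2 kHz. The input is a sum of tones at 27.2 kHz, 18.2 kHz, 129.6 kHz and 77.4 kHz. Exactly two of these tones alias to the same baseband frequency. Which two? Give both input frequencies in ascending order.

27.2 kHz, 129.6 kHz

fs/2 = 19.6 kHz.
27.2 kHz > fs/2 = 19.6 kHz, folds to fs − 27.2 kHz = 12 kHz.
18.2 kHz ≤ fs/2 = 19.6 kHz, passes unchanged.
129.6 kHz mod fs = 12 kHz.
12 kHz ≤ fs/2 = 19.6 kHz, appears at 12 kHz.
77.4 kHz mod fs = 38.2 kHz.
38.2 kHz > fs/2 = 19.6 kHz, folds to fs − 38.2 kHz = 1 kHz.
27.2 kHz and 129.6 kHz both map to 12 kHz.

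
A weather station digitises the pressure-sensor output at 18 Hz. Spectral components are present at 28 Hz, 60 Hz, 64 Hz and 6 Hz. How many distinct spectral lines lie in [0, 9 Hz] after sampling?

fs/2 = 9 Hz.
28 Hz mod fs = 10 Hz.
10 Hz > fs/2 = 9 Hz, folds to fs − 10 Hz = 8 Hz.
60 Hz mod fs = 6 Hz.
6 Hz ≤ fs/2 = 9 Hz, appears at 6 Hz.
64 Hz mod fs = 10 Hz.
10 Hz > fs/2 = 9 Hz, folds to fs − 10 Hz = 8 Hz.
6 Hz ≤ fs/2 = 9 Hz, passes unchanged.
Distinct values: {6 Hz, 8 Hz} → 2.

2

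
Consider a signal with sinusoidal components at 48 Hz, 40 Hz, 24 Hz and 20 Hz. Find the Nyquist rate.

96 Hz

Highest-frequency component: 48 Hz.
Nyquist rate = 2 × 48 Hz = 96 Hz.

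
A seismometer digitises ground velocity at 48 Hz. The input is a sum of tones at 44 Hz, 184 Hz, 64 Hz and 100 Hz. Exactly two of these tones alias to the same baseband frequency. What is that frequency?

4 Hz

fs/2 = 24 Hz.
44 Hz > fs/2 = 24 Hz, folds to fs − 44 Hz = 4 Hz.
184 Hz mod fs = 40 Hz.
40 Hz > fs/2 = 24 Hz, folds to fs − 40 Hz = 8 Hz.
64 Hz mod fs = 16 Hz.
16 Hz ≤ fs/2 = 24 Hz, appears at 16 Hz.
100 Hz mod fs = 4 Hz.
4 Hz ≤ fs/2 = 24 Hz, appears at 4 Hz.
44 Hz and 100 Hz both map to 4 Hz.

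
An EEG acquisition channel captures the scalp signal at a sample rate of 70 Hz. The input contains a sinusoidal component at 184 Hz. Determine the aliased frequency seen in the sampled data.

26 Hz

184 Hz mod fs = 44 Hz.
44 Hz > fs/2 = 35 Hz, folds to fs − 44 Hz = 26 Hz.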